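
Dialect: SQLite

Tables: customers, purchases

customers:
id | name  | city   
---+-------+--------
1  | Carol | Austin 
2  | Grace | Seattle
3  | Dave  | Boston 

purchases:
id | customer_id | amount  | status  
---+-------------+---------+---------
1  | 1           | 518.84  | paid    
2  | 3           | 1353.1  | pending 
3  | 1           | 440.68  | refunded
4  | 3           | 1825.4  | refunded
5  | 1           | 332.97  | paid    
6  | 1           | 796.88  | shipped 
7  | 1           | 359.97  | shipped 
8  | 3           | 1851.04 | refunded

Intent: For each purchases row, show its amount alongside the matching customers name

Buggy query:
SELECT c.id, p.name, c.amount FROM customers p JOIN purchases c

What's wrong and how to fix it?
Bug: JOIN with no ON clause produces a cartesian product; every purchases row pairs with every customers row

Fix: Specify the join condition linking the foreign key to the parent id

Corrected query:
SELECT c.id, p.name, c.amount FROM customers p JOIN purchases c ON c.customer_id = p.id

Result:
id | name  | amount 
---+-------+--------
1  | Carol | 518.84 
2  | Dave  | 1353.1 
3  | Carol | 440.68 
4  | Dave  | 1825.4 
5  | Carol | 332.97 
6  | Carol | 796.88 
7  | Carol | 359.97 
8  | Dave  | 1851.04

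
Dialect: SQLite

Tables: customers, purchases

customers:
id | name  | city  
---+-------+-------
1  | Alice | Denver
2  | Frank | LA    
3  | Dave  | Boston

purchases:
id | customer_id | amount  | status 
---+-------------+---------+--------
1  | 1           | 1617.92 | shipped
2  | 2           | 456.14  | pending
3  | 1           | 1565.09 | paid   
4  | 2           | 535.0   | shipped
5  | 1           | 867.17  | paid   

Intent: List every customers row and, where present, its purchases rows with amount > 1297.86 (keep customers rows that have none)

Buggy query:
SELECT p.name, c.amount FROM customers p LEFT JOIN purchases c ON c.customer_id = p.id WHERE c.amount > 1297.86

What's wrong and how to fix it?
Bug: Filtering c.amount in WHERE discards the NULL rows produced by LEFT JOIN, turning it into an inner join

Fix: Move the right-table condition into the ON clause so unmatched parents are kept

Corrected query:
SELECT p.name, c.amount FROM customers p LEFT JOIN purchases c ON c.customer_id = p.id AND c.amount > 1297.86

Result:
name  | amount 
------+--------
Alice | 1565.09
Alice | 1617.92
Frank | NULL   
Dave  | NULL   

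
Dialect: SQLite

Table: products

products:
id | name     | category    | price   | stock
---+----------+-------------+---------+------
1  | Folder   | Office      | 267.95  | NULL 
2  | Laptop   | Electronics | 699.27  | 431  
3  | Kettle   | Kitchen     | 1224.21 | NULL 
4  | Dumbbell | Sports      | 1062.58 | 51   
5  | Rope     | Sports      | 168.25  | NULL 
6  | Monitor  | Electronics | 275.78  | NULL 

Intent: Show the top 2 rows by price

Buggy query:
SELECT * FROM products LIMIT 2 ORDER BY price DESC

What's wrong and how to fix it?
Bug: ORDER BY cannot follow LIMIT; LIMIT is the final clause

Fix: Sort with ORDER BY, then apply LIMIT

Corrected query:
SELECT * FROM products ORDER BY price DESC LIMIT 2

Result:
id | name     | category | price   | stock
---+----------+----------+---------+------
3  | Kettle   | Kitchen  | 1224.21 | NULL 
4  | Dumbbell | Sports   | 1062.58 | 51   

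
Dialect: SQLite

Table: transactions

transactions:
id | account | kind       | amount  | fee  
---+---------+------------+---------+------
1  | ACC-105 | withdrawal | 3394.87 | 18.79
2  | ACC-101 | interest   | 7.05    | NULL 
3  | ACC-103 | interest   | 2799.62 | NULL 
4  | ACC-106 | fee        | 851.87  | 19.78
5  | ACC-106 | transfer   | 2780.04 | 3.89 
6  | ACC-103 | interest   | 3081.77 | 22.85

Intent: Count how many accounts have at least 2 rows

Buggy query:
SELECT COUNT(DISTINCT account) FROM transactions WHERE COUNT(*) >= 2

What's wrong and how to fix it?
Bug: WHERE filters individual rows, not groups, so a group-level COUNT is invalid there

Fix: Group first with HAVING COUNT(*) >= 2, then COUNT the resulting groups

Corrected query:
SELECT COUNT(*) FROM (SELECT account FROM transactions GROUP BY account HAVING COUNT(*) >= 2)

Result:
COUNT(*)
--------
2       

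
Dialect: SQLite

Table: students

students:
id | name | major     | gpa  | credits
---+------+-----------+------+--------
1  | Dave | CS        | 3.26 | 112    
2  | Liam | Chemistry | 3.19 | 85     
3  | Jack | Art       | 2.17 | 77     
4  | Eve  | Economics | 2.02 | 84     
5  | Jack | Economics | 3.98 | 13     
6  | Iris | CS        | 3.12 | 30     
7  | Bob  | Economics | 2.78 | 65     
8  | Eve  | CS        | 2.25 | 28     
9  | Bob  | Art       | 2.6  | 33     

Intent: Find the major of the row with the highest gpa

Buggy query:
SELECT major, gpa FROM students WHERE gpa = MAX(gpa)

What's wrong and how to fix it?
Bug: WHERE is evaluated per row; an aggregate over the whole table isn't defined there

Fix: Wrap MAX in a scalar subquery so WHERE compares against a single value

Corrected query:
SELECT major, gpa FROM students WHERE gpa = (SELECT MAX(gpa) FROM students)

Result:
major     | gpa 
----------+-----
Economics | 3.98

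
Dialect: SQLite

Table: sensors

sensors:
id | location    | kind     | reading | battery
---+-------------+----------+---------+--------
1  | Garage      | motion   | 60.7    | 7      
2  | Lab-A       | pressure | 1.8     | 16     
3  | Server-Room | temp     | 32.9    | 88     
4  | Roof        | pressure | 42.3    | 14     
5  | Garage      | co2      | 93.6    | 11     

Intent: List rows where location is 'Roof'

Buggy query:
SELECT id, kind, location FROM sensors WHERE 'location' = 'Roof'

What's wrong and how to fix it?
Bug: Single quotes denote string literals in SQL; the column name is being compared as a constant string

Fix: Remove the quotes around the column name (or use double quotes for an identifier)

Corrected query:
SELECT id, kind, location FROM sensors WHERE location = 'Roof'

Result:
id | kind     | location
---+----------+---------
4  | pressure | Roof    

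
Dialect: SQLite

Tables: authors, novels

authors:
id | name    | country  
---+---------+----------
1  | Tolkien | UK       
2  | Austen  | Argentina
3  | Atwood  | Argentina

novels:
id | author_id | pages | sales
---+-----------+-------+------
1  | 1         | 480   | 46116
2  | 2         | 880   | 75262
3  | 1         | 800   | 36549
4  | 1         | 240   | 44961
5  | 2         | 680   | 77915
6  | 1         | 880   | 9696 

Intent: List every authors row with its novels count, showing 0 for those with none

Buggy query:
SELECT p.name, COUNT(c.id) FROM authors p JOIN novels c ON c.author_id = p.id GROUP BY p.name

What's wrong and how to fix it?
Bug: An inner join excludes parents with zero children

Fix: Switch to LEFT JOIN to retain unmatched parent rows

Corrected query:
SELECT p.name, COUNT(c.id) FROM authors p LEFT JOIN novels c ON c.author_id = p.id GROUP BY p.name

Result:
name    | COUNT(c.id)
--------+------------
Atwood  | 0          
Austen  | 2          
Tolkien | 4          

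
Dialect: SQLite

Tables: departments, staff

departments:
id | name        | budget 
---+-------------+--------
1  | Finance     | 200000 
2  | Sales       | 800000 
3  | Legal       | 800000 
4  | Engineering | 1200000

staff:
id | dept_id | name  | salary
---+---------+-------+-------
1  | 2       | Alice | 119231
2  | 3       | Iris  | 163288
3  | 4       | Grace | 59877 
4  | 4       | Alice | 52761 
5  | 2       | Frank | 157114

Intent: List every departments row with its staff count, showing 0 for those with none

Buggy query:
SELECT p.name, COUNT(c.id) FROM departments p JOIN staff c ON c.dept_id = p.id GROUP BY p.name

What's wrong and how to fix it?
Bug: INNER JOIN drops departments rows that have no matching staff rows

Fix: Switch to LEFT JOIN to retain unmatched parent rows

Corrected query:
SELECT p.name, COUNT(c.id) FROM departments p LEFT JOIN staff c ON c.dept_id = p.id GROUP BY p.name

Result:
name        | COUNT(c.id)
------------+------------
Engineering | 2          
Finance     | 0          
Legal       | 1          
Sales       | 2          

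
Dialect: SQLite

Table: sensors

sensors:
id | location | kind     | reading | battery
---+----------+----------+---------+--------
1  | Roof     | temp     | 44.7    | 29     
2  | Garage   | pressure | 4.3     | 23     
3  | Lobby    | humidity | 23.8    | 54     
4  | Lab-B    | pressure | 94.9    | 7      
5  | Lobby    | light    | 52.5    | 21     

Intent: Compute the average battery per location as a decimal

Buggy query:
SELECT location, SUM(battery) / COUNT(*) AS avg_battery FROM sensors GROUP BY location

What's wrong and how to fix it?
Bug: SUM(battery) and COUNT(*) are both integers; the division truncates the fractional part

Fix: Cast one side to REAL so the division keeps the fractional part

Corrected query:
SELECT location, SUM(battery) * 1.0 / COUNT(*) AS avg_battery FROM sensors GROUP BY location

Result:
location | avg_battery
---------+------------
Garage   | 23         
Lab-B    | 7          
Lobby    | 37.5       
Roof     | 29         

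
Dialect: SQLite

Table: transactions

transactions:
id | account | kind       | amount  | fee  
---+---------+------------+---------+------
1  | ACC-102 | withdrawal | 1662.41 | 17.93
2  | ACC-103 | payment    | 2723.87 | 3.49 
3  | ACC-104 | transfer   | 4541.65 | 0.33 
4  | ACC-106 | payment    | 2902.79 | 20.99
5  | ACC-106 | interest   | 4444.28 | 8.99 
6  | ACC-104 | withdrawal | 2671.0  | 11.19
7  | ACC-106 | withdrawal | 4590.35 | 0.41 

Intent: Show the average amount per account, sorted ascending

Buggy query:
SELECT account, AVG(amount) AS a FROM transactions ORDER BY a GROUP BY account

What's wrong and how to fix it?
Bug: GROUP BY must precede ORDER BY

Fix: Move ORDER BY to the end, after GROUP BY

Corrected query:
SELECT account, AVG(amount) AS a FROM transactions GROUP BY account ORDER BY a

Result:
account | a       
--------+---------
ACC-102 | 1662.41 
ACC-103 | 2723.87 
ACC-104 | 3606.325
ACC-106 | 3979.14 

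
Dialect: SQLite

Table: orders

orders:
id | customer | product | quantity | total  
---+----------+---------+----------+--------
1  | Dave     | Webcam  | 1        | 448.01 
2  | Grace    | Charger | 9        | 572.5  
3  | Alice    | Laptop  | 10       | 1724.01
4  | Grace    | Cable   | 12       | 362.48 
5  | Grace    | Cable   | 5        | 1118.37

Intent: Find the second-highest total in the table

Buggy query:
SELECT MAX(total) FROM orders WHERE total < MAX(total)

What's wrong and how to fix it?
Bug: MAX(total) on the right of the comparison is an aggregate-in-WHERE error

Fix: Compute the overall MAX in a subquery, then take MAX of rows below it

Corrected query:
SELECT MAX(total) FROM orders WHERE total < (SELECT MAX(total) FROM orders)

Result:
MAX(total)
----------
1118.37   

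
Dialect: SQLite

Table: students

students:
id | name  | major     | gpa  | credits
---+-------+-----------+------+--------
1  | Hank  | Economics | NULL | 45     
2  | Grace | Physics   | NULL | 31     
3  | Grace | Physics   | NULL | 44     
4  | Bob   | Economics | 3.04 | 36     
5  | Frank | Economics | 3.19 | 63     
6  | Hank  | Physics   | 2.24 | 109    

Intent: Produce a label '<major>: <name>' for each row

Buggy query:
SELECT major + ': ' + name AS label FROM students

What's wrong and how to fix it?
Bug: SQLite uses || for string concatenation; + coerces text to numbers (yielding 0)

Fix: Use the || operator for string concatenation

Corrected query:
SELECT major || ': ' || name AS label FROM students

Result:
label           
----------------
Economics: Hank 
Physics: Grace  
Physics: Grace  
Economics: Bob  
Economics: Frank
Physics: Hank   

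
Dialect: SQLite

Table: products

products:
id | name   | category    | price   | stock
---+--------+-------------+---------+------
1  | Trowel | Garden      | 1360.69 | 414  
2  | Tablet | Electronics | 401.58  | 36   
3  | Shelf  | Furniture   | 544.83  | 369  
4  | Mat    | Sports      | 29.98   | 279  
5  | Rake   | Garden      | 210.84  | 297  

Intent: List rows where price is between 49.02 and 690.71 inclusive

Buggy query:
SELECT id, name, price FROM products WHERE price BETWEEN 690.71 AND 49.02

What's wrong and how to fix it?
Bug: The bounds are reversed; BETWEEN a AND b requires a <= b to match anything

Fix: Swap the bounds so the smaller value comes first

Corrected query:
SELECT id, name, price FROM products WHERE price BETWEEN 49.02 AND 690.71

Result:
id | name   | price 
---+--------+-------
2  | Tablet | 401.58
3  | Shelf  | 544.83
5  | Rake   | 210.84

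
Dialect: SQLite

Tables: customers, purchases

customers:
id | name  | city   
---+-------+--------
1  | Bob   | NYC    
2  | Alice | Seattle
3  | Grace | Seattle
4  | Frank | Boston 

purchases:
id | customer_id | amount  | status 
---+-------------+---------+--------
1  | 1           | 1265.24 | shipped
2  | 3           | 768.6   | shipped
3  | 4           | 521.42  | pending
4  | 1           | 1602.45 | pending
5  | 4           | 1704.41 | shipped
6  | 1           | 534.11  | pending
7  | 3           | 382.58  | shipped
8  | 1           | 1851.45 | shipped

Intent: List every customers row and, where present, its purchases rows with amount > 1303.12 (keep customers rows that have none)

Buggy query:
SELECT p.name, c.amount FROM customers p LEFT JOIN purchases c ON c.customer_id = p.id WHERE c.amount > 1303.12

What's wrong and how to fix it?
Bug: Filtering c.amount in WHERE discards the NULL rows produced by LEFT JOIN, turning it into an inner join

Fix: Put 'c.amount > 1303.12' in the JOIN's ON clause instead of WHERE

Corrected query:
SELECT p.name, c.amount FROM customers p LEFT JOIN purchases c ON c.customer_id = p.id AND c.amount > 1303.12

Result:
name  | amount 
------+--------
Bob   | 1602.45
Bob   | 1851.45
Alice | NULL   
Grace | NULL   
Frank | 1704.41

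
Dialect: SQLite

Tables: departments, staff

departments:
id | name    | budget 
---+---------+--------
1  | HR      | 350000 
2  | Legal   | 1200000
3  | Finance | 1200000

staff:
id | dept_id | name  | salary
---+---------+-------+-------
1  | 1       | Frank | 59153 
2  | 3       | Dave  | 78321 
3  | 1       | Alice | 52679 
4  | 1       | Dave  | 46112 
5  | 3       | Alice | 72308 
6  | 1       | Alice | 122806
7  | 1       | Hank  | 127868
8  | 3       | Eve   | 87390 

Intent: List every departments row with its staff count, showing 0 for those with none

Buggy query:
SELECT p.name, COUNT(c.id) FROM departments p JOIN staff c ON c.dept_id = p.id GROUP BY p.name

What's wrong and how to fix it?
Bug: An inner join excludes parents with zero children

Fix: Switch to LEFT JOIN to retain unmatched parent rows

Corrected query:
SELECT p.name, COUNT(c.id) FROM departments p LEFT JOIN staff c ON c.dept_id = p.id GROUP BY p.name

Result:
name    | COUNT(c.id)
--------+------------
Finance | 3          
HR      | 5          
Legal   | 0          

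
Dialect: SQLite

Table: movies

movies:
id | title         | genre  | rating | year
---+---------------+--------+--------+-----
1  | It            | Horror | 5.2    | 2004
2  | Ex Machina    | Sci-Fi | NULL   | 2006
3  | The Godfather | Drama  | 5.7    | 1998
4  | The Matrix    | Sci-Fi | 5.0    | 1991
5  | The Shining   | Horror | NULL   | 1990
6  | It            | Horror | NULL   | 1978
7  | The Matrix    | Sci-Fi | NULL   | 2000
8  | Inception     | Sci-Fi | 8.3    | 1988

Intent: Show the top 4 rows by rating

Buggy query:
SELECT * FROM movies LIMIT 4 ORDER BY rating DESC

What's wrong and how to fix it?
Bug: LIMIT must come after ORDER BY

Fix: Sort with ORDER BY, then apply LIMIT

Corrected query:
SELECT * FROM movies ORDER BY rating DESC LIMIT 4

Result:
id | title         | genre  | rating | year
---+---------------+--------+--------+-----
8  | Inception     | Sci-Fi | 8.3    | 1988
3  | The Godfather | Drama  | 5.7    | 1998
1  | It            | Horror | 5.2    | 2004
4  | The Matrix    | Sci-Fi | 5      | 1991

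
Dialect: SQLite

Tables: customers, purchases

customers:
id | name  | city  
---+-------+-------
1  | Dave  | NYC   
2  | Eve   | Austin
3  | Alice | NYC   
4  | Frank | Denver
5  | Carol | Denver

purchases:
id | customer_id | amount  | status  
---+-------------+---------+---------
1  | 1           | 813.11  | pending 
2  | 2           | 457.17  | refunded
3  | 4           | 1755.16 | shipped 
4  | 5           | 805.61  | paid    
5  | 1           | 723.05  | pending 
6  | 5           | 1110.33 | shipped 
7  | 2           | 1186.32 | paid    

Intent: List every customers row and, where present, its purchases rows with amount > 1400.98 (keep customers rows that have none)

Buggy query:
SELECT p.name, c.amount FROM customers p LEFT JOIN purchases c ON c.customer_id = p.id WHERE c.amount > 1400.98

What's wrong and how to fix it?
Bug: Filtering c.amount in WHERE discards the NULL rows produced by LEFT JOIN, turning it into an inner join

Fix: Put 'c.amount > 1400.98' in the JOIN's ON clause instead of WHERE

Corrected query:
SELECT p.name, c.amount FROM customers p LEFT JOIN purchases c ON c.customer_id = p.id AND c.amount > 1400.98

Result:
name  | amount 
------+--------
Dave  | NULL   
Eve   | NULL   
Alice | NULL   
Frank | 1755.16
Carol | NULL   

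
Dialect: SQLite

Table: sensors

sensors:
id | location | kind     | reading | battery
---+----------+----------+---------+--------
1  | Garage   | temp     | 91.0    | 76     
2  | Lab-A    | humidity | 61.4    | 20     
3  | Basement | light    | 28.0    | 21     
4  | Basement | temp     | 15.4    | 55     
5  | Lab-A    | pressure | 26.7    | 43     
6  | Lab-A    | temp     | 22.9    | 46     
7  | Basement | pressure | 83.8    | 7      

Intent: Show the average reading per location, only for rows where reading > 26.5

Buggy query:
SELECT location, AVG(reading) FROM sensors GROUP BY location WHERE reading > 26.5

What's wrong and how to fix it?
Bug: WHERE cannot follow GROUP BY

Fix: Place WHERE between FROM and GROUP BY

Corrected query:
SELECT location, AVG(reading) FROM sensors WHERE reading > 26.5 GROUP BY location

Result:
location | AVG(reading)
---------+-------------
Basement | 55.9        
Garage   | 91          
Lab-A    | 44.05       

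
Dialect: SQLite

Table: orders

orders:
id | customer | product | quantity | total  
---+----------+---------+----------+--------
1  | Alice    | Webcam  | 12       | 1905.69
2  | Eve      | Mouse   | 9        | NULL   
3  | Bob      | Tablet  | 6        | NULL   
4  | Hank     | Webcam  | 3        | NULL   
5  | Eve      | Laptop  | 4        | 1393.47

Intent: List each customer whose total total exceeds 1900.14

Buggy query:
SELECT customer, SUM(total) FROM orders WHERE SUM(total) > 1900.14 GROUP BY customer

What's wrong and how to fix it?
Bug: Aggregate functions cannot appear in a WHERE clause

Fix: Use HAVING (which filters groups after aggregation) instead of WHERE

Corrected query:
SELECT customer, SUM(total) FROM orders GROUP BY customer HAVING SUM(total) > 1900.14

Result:
customer | SUM(total)
---------+-----------
Alice    | 1905.69   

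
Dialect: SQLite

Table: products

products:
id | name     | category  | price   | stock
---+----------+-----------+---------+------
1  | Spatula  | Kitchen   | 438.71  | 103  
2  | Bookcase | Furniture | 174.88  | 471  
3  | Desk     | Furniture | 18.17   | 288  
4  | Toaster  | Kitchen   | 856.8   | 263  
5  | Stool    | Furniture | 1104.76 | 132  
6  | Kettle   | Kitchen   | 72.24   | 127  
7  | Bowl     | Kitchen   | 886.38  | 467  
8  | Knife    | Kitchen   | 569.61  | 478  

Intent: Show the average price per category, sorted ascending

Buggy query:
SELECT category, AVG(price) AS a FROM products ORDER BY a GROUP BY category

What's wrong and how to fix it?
Bug: ORDER BY appears before GROUP BY; SQL clause order requires GROUP BY first

Fix: Move ORDER BY to the end, after GROUP BY

Corrected query:
SELECT category, AVG(price) AS a FROM products GROUP BY category ORDER BY a

Result:
category  | a         
----------+-----------
Furniture | 432.603333
Kitchen   | 564.748   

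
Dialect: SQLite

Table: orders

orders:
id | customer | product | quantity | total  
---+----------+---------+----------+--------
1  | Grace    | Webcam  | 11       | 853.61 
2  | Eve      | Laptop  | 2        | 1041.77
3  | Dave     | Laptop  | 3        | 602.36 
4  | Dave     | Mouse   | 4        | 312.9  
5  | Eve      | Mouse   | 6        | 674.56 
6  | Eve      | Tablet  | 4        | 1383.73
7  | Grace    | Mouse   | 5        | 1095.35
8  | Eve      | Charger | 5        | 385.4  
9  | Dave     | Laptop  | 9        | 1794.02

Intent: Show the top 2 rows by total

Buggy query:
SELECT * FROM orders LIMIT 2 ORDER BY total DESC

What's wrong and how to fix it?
Bug: ORDER BY cannot follow LIMIT; LIMIT is the final clause

Fix: Sort with ORDER BY, then apply LIMIT

Corrected query:
SELECT * FROM orders ORDER BY total DESC LIMIT 2

Result:
id | customer | product | quantity | total  
---+----------+---------+----------+--------
9  | Dave     | Laptop  | 9        | 1794.02
6  | Eve      | Tablet  | 4        | 1383.73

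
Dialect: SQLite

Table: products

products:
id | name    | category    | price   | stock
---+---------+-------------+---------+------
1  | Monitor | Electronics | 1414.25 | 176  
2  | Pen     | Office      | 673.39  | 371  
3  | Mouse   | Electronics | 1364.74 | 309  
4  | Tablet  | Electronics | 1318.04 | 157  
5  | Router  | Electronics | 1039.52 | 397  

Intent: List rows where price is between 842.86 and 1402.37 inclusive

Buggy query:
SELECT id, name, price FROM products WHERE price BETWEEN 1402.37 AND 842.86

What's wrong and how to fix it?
Bug: The bounds are reversed; BETWEEN a AND b requires a <= b to match anything

Fix: Swap the bounds so the smaller value comes first

Corrected query:
SELECT id, name, price FROM products WHERE price BETWEEN 842.86 AND 1402.37

Result:
id | name   | price  
---+--------+--------
3  | Mouse  | 1364.74
4  | Tablet | 1318.04
5  | Router | 1039.52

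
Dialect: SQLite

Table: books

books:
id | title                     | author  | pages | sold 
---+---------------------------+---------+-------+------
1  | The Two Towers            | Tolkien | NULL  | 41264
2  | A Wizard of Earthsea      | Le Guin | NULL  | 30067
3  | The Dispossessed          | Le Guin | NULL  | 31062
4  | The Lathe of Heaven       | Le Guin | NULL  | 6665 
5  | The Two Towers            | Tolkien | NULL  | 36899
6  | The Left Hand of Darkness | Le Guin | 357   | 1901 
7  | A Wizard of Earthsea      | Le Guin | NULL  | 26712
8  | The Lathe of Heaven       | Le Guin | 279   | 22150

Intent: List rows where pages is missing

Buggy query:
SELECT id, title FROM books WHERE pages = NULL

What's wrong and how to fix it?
Bug: Comparing to NULL with '=' never matches; NULL = NULL is unknown, not true

Fix: Replace '= NULL' with 'IS NULL'

Corrected query:
SELECT id, title FROM books WHERE pages IS NULL

Result:
id | title               
---+---------------------
1  | The Two Towers      
2  | A Wizard of Earthsea
3  | The Dispossessed    
4  | The Lathe of Heaven 
5  | The Two Towers      
7  | A Wizard of Earthsea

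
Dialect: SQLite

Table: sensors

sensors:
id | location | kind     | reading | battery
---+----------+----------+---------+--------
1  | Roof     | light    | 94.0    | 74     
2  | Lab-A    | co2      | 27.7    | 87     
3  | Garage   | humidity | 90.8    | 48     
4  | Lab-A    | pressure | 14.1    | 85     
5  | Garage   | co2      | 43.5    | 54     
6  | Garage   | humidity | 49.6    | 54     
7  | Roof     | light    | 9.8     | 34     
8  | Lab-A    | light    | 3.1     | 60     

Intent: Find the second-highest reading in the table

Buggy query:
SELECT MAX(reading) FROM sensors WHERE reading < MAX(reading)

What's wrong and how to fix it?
Bug: MAX(reading) on the right of the comparison is an aggregate-in-WHERE error

Fix: Put the inner MAX in a scalar subquery

Corrected query:
SELECT MAX(reading) FROM sensors WHERE reading < (SELECT MAX(reading) FROM sensors)

Result:
MAX(reading)
------------
90.8        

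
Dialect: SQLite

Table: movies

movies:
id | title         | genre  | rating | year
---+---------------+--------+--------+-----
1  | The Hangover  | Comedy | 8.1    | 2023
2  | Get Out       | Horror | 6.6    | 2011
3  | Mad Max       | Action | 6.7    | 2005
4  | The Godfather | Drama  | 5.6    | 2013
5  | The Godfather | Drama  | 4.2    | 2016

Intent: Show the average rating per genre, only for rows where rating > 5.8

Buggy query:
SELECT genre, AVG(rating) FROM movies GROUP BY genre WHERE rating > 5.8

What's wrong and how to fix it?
Bug: WHERE cannot follow GROUP BY

Fix: Place WHERE between FROM and GROUP BY

Corrected query:
SELECT genre, AVG(rating) FROM movies WHERE rating > 5.8 GROUP BY genre

Result:
genre  | AVG(rating)
-------+------------
Action | 6.7        
Comedy | 8.1        
Horror | 6.6        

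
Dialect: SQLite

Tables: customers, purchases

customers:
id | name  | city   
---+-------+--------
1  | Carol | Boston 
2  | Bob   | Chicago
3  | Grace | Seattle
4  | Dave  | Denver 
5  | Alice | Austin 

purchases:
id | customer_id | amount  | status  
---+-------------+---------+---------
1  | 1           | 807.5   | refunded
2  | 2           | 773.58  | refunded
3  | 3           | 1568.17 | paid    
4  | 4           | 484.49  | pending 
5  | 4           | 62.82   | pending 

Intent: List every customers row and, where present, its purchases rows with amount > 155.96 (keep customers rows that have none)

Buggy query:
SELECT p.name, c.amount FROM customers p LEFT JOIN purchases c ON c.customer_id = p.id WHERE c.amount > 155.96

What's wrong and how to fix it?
Bug: Filtering c.amount in WHERE discards the NULL rows produced by LEFT JOIN, turning it into an inner join

Fix: Move the right-table condition into the ON clause so unmatched parents are kept

Corrected query:
SELECT p.name, c.amount FROM customers p LEFT JOIN purchases c ON c.customer_id = p.id AND c.amount > 155.96

Result:
name  | amount 
------+--------
Carol | 807.5  
Bob   | 773.58 
Grace | 1568.17
Dave  | 484.49 
Alice | NULL   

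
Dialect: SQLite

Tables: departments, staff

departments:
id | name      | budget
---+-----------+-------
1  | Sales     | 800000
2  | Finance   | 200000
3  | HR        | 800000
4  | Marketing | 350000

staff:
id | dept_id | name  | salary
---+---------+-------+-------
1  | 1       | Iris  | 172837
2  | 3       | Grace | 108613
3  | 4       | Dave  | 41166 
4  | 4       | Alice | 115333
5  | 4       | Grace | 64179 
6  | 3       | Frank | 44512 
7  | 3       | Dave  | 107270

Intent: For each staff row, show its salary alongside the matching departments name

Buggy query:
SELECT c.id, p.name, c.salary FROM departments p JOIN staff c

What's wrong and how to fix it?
Bug: Missing join condition: each staff row is matched to all departments rows instead of just its own

Fix: Specify the join condition linking the foreign key to the parent id

Corrected query:
SELECT c.id, p.name, c.salary FROM departments p JOIN staff c ON c.dept_id = p.id

Result:
id | name      | salary
---+-----------+-------
1  | Sales     | 172837
2  | HR        | 108613
3  | Marketing | 41166 
4  | Marketing | 115333
5  | Marketing | 64179 
6  | HR        | 44512 
7  | HR        | 107270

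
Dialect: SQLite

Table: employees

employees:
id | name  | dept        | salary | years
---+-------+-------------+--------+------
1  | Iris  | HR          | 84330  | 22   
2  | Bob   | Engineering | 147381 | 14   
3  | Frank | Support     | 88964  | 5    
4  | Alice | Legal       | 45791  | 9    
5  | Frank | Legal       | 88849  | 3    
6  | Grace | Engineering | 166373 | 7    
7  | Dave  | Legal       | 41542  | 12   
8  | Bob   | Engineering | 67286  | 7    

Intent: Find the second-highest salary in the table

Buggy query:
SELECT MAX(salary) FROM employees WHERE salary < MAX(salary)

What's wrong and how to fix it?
Bug: MAX(salary) on the right of the comparison is an aggregate-in-WHERE error

Fix: Put the inner MAX in a scalar subquery

Corrected query:
SELECT MAX(salary) FROM employees WHERE salary < (SELECT MAX(salary) FROM employees)

Result:
MAX(salary)
-----------
147381     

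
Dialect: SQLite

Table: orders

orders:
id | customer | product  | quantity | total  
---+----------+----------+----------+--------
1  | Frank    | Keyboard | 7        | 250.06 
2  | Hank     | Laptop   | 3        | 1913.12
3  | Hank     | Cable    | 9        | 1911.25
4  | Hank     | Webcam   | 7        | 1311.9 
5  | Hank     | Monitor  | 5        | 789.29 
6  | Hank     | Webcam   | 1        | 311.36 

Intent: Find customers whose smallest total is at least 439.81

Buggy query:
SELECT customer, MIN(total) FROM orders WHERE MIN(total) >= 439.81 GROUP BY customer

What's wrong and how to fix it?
Bug: Aggregates like MIN are computed per group after WHERE runs

Fix: Replace WHERE with HAVING after the GROUP BY

Corrected query:
SELECT customer, MIN(total) FROM orders GROUP BY customer HAVING MIN(total) >= 439.81

Result:
(no rows)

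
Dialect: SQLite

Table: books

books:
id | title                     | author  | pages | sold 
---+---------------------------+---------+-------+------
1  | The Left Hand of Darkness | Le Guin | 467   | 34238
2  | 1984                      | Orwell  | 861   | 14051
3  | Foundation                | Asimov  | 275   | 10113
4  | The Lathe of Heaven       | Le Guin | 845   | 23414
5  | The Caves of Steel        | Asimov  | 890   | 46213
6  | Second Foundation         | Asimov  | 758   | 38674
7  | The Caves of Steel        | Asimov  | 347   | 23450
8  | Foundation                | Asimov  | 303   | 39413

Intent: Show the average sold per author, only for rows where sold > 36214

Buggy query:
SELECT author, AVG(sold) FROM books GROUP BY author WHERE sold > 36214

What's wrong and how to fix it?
Bug: Row-level WHERE must come before GROUP BY in the clause order

Fix: Move the WHERE clause before GROUP BY

Corrected query:
SELECT author, AVG(sold) FROM books WHERE sold > 36214 GROUP BY author

Result:
author | AVG(sold)   
-------+-------------
Asimov | 41433.333333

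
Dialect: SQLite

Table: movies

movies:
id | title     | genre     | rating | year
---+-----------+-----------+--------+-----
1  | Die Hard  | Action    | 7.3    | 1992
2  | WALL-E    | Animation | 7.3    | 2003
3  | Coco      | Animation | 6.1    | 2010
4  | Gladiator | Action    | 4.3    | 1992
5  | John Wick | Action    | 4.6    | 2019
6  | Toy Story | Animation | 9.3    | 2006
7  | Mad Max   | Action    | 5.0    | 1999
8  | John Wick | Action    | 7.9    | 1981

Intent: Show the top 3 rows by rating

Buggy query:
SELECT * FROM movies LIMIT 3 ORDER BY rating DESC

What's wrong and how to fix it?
Bug: ORDER BY cannot follow LIMIT; LIMIT is the final clause

Fix: Sort with ORDER BY, then apply LIMIT

Corrected query:
SELECT * FROM movies ORDER BY rating DESC LIMIT 3

Result:
id | title     | genre     | rating | year
---+-----------+-----------+--------+-----
6  | Toy Story | Animation | 9.3    | 2006
8  | John Wick | Action    | 7.9    | 1981
1  | Die Hard  | Action    | 7.3    | 1992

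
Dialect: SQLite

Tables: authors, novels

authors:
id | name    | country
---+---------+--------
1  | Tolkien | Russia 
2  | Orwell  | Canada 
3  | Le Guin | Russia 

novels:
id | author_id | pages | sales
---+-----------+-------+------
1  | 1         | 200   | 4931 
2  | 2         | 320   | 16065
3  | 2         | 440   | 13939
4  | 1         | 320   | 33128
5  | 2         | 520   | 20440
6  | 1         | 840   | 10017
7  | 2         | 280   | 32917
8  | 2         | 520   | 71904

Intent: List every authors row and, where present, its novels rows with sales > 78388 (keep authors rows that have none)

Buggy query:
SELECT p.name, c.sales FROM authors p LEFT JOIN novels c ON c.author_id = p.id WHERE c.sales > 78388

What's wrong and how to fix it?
Bug: A WHERE condition on the right-hand table after LEFT JOIN drops unmatched parents

Fix: Move the right-table condition into the ON clause so unmatched parents are kept

Corrected query:
SELECT p.name, c.sales FROM authors p LEFT JOIN novels c ON c.author_id = p.id AND c.sales > 78388

Result:
name    | sales
--------+------
Tolkien | NULL 
Orwell  | NULL 
Le Guin | NULL 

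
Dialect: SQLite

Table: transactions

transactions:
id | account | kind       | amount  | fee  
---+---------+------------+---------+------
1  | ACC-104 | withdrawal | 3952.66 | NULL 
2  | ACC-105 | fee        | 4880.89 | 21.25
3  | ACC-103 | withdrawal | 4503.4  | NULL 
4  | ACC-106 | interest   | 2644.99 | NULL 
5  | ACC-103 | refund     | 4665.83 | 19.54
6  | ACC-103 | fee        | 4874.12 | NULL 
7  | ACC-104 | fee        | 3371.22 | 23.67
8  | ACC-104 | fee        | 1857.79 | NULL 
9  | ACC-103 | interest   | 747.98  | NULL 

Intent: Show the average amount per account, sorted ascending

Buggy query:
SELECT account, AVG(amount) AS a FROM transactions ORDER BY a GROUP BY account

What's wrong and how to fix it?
Bug: GROUP BY must precede ORDER BY

Fix: Move ORDER BY to the end, after GROUP BY

Corrected query:
SELECT account, AVG(amount) AS a FROM transactions GROUP BY account ORDER BY a

Result:
account | a          
--------+------------
ACC-106 | 2644.99    
ACC-104 | 3060.556667
ACC-103 | 3697.8325  
ACC-105 | 4880.89    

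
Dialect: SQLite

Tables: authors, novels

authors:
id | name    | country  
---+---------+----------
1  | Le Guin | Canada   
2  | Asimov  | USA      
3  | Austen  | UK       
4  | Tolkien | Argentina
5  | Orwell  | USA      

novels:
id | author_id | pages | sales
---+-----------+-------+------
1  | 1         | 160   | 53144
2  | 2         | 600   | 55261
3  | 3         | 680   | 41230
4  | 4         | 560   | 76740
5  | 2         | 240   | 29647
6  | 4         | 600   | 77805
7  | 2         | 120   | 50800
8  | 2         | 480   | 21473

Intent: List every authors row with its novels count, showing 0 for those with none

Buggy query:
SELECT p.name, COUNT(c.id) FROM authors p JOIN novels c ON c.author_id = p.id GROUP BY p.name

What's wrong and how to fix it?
Bug: An inner join excludes parents with zero children

Fix: Switch to LEFT JOIN to retain unmatched parent rows

Corrected query:
SELECT p.name, COUNT(c.id) FROM authors p LEFT JOIN novels c ON c.author_id = p.id GROUP BY p.name

Result:
name    | COUNT(c.id)
--------+------------
Asimov  | 4          
Austen  | 1          
Le Guin | 1          
Orwell  | 0          
Tolkien | 2          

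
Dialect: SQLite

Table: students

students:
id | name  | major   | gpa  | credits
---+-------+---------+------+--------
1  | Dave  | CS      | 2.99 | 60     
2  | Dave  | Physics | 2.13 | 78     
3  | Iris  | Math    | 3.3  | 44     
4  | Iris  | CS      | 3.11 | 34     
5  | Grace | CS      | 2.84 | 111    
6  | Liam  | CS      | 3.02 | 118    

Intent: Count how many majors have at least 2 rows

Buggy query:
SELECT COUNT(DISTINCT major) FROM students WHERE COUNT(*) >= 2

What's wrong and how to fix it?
Bug: COUNT(*) cannot appear in WHERE; the per-group count doesn't exist yet

Fix: Use a subquery that GROUPs and filters with HAVING, then count its rows

Corrected query:
SELECT COUNT(*) FROM (SELECT major FROM students GROUP BY major HAVING COUNT(*) >= 2)

Result:
COUNT(*)
--------
1       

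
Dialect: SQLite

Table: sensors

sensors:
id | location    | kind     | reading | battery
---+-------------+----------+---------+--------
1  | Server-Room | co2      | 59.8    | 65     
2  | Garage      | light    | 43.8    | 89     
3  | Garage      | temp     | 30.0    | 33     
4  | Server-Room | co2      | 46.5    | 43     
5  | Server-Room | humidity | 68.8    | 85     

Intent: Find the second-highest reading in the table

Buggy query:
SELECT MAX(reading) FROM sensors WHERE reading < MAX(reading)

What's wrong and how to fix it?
Bug: The inner MAX is an aggregate inside WHERE, which is not allowed

Fix: Put the inner MAX in a scalar subquery

Corrected query:
SELECT MAX(reading) FROM sensors WHERE reading < (SELECT MAX(reading) FROM sensors)

Result:
MAX(reading)
------------
59.8        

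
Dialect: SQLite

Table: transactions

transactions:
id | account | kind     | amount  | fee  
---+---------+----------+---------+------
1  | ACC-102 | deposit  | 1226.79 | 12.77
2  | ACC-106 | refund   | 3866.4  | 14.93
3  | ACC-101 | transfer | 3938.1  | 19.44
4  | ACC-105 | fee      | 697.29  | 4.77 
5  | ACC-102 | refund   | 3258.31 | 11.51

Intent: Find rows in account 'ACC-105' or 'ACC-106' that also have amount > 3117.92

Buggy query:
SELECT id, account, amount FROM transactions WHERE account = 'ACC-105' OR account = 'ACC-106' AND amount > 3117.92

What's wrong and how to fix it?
Bug: Without parentheses, AND is evaluated before OR, so the amount filter only applies to the 'ACC-106' branch

Fix: Group the OR with parentheses (or use IN), then AND the threshold

Corrected query:
SELECT id, account, amount FROM transactions WHERE (account = 'ACC-105' OR account = 'ACC-106') AND amount > 3117.92

Result:
id | account | amount
---+---------+-------
2  | ACC-106 | 3866.4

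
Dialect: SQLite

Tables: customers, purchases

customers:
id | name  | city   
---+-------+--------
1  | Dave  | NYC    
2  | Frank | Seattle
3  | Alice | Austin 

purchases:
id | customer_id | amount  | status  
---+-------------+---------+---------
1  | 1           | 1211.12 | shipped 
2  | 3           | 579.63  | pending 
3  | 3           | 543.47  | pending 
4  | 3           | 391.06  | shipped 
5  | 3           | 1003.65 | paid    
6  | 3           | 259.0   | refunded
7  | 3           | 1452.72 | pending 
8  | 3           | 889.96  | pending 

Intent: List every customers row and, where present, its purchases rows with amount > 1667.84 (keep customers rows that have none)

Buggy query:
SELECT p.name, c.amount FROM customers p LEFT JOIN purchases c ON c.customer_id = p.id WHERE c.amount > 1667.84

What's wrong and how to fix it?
Bug: A WHERE condition on the right-hand table after LEFT JOIN drops unmatched parents

Fix: Move the right-table condition into the ON clause so unmatched parents are kept

Corrected query:
SELECT p.name, c.amount FROM customers p LEFT JOIN purchases c ON c.customer_id = p.id AND c.amount > 1667.84

Result:
name  | amount
------+-------
Dave  | NULL  
Frank | NULL  
Alice | NULL  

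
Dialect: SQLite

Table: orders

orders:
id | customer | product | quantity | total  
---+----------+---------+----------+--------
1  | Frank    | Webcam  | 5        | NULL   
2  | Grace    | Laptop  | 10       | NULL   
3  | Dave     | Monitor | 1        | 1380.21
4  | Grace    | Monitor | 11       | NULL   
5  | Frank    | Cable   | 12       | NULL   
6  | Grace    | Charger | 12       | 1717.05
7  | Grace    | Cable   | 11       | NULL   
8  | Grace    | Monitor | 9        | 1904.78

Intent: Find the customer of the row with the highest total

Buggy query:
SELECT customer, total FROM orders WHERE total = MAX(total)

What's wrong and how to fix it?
Bug: WHERE is evaluated per row; an aggregate over the whole table isn't defined there

Fix: Wrap MAX in a scalar subquery so WHERE compares against a single value

Corrected query:
SELECT customer, total FROM orders WHERE total = (SELECT MAX(total) FROM orders)

Result:
customer | total  
---------+--------
Grace    | 1904.78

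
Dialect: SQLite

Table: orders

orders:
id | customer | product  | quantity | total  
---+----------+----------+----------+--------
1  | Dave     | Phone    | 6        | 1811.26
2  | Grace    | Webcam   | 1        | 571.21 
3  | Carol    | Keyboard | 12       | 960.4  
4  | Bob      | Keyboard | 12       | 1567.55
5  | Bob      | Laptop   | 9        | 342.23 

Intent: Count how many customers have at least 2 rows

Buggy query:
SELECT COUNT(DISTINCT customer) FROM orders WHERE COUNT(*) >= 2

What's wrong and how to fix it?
Bug: WHERE filters individual rows, not groups, so a group-level COUNT is invalid there

Fix: Group first with HAVING COUNT(*) >= 2, then COUNT the resulting groups

Corrected query:
SELECT COUNT(*) FROM (SELECT customer FROM orders GROUP BY customer HAVING COUNT(*) >= 2)

Result:
COUNT(*)
--------
1       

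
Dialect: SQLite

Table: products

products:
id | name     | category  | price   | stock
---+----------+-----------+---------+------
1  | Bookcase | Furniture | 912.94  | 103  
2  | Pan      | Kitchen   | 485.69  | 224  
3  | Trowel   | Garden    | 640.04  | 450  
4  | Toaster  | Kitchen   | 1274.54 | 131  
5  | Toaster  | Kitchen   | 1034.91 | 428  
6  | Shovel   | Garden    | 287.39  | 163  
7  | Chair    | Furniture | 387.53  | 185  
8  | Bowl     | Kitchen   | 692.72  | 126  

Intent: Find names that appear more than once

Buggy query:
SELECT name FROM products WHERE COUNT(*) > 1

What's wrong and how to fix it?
Bug: COUNT(*) is an aggregate and cannot be used in WHERE

Fix: Group first, then use HAVING for the count condition

Corrected query:
SELECT name FROM products GROUP BY name HAVING COUNT(*) > 1

Result:
name   
-------
Toaster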